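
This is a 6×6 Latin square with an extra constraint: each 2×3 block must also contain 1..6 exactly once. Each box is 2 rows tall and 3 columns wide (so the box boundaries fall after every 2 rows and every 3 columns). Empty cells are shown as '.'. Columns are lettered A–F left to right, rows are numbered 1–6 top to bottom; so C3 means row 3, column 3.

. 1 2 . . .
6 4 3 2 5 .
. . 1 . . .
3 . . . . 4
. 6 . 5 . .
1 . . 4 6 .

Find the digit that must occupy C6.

A1 = 5 (sole candidate).
F2 = 1 (sole candidate).
C5 = 4 (sole candidate).
C6 = 5: row 6 has {1,4,6}; col 3 has {1,2,3,4}; box has {1,4,6} → only 5 remains.

5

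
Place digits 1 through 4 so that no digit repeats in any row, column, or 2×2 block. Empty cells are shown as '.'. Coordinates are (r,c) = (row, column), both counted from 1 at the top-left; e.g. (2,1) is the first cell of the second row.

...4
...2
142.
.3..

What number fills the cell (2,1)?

(2,2) = 1 (sole candidate).
(2,3) = 3 (sole candidate).
(3,4) = 3 (sole candidate).
(4,1) = 2 (sole candidate).
(4,4) = 1 (sole candidate).
(1,1) = 3 (sole candidate).
(1,2) = 2 (sole candidate).
(1,3) = 1 (sole candidate).
(2,1) = 4: row 2 has {1,2,3}; col 1 has {1,2,3}; box has {1,2,3} → only 4 remains.

4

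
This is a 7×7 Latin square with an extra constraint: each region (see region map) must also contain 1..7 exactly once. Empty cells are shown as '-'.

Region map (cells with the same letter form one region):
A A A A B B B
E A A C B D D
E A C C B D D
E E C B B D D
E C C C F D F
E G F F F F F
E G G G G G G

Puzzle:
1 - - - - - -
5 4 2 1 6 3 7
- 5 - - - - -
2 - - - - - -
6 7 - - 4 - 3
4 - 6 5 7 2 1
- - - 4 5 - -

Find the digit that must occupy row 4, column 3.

row 5, column 3 = 5: row 5 has {3,4,6,7}; col 3 has {2,6}; region has {1,7} → only 5 remains.
row 5, column 4 = 2: row 5 has {3,4,5,6,7}; col 4 has {1,4,5}; region has {1,5,7} → only 2 remains.
row 5, column 6 = 1: row 5 has {2,3,4,5,6,7}; col 6 has {2,3}; region has {3,7} → only 1 remains.
row 6, column 2 = 3: row 6 has {1,2,4,5,6,7}; col 2 has {4,5,7}; region has {4,5} → only 3 remains.
row 1, column 2 = 6: row 1 has {1}; col 2 has {3,4,5,7}; region has {1,2,4,5} → only 6 remains.
row 4, column 2 = 1: row 4 has {2}; col 2 has {3,4,5,6,7}; region has {2,4,5,6} → only 1 remains.
row 4, column 5 = 3: row 4 has {1,2}; col 5 has {4,5,6,7}; region has {6} → only 3 remains.
row 7, column 2 = 2: row 7 has {4,5}; col 2 has {1,3,4,5,6,7}; region has {3,4,5} → only 2 remains.
row 7, column 7 = 6: row 7 has {2,4,5}; col 7 has {1,3,7}; region has {2,3,4,5} → only 6 remains.
row 1, column 5 = 2: row 1 has {1,6}; col 5 has {3,4,5,6,7}; region has {3,6} → only 2 remains.
row 3, column 5 = 1: row 3 has {5}; col 5 has {2,3,4,5,6,7}; region has {2,3,6} → only 1 remains.
row 4, column 3 = 4: row 4 has {1,2,3}; col 3 has {2,5,6}; region has {1,2,5,7} → only 4 remains.

4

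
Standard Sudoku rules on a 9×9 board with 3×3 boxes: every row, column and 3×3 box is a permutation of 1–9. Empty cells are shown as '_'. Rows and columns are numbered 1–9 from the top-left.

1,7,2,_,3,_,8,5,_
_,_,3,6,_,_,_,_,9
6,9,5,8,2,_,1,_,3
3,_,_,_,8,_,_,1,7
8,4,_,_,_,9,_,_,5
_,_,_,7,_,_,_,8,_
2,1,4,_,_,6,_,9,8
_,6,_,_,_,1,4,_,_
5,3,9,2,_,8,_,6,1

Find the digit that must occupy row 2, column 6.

5

row 1, column 6 = 4: row 1 has {1,2,3,5,7,8}; col 6 has {1,6,8,9}; box has {2,3,6,8} → only 4 remains.
row 1, column 9 = 6: row 1 has {1,2,3,4,5,7,8}; col 9 has {1,3,5,7,8,9}; box has {1,3,5,8,9} → only 6 remains.
row 2, column 1 = 4: row 2 has {3,6,9}; col 1 has {1,2,3,5,6,8}; box has {1,2,3,5,6,7,9} → only 4 remains.
row 2, column 2 = 8: row 2 has {3,4,6,9}; col 2 has {1,3,4,6,7,9}; box has {1,2,3,4,5,6,7,9} → only 8 remains.
row 3, column 6 = 7: row 3 has {1,2,3,5,6,8,9}; col 6 has {1,4,6,8,9}; box has {2,3,4,6,8} → only 7 remains.
row 3, column 8 = 4: row 3 has {1,2,3,5,6,7,8,9}; col 8 has {1,5,6,8,9}; box has {1,3,5,6,8,9} → only 4 remains.
row 4, column 3 = 6: row 4 has {1,3,7,8}; col 3 has {2,3,4,5,9}; box has {3,4,8} → only 6 remains.
row 6, column 1 = 9: row 6 has {7,8}; col 1 has {1,2,3,4,5,6,8}; box has {3,4,6,8} → only 9 remains.
row 6, column 3 = 1: row 6 has {7,8,9}; col 3 has {2,3,4,5,6,9}; box has {3,4,6,8,9} → only 1 remains.
row 8, column 1 = 7: row 8 has {1,4,6}; col 1 has {1,2,3,4,5,6,8,9}; box has {1,2,3,4,5,6,9} → only 7 remains.
row 8, column 3 = 8: row 8 has {1,4,6,7}; col 3 has {1,2,3,4,5,6,9}; box has {1,2,3,4,5,6,7,9} → only 8 remains.
row 8, column 9 = 2: row 8 has {1,4,6,7,8}; col 9 has {1,3,5,6,7,8,9}; box has {1,4,6,8,9} → only 2 remains.
row 9, column 7 = 7: row 9 has {1,2,3,5,6,8,9}; col 7 has {1,4,8}; box has {1,2,4,6,8,9} → only 7 remains.
row 1, column 4 = 9: row 1 has {1,2,3,4,5,6,7,8}; col 4 has {2,6,7,8}; box has {2,3,4,6,7,8} → only 9 remains.
row 2, column 6 = 5: row 2 has {3,4,6,8,9}; col 6 has {1,4,6,7,8,9}; box has {2,3,4,6,7,8,9} → only 5 remains.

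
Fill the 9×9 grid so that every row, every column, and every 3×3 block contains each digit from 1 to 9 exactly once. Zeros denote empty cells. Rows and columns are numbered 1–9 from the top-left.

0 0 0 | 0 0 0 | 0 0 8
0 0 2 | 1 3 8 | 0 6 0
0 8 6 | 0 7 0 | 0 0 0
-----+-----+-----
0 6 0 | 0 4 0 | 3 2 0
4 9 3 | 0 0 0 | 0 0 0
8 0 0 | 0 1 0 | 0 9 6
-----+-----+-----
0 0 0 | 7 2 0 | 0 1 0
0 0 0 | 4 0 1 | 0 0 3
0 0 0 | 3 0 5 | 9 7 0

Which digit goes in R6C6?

3

R4C4 = 8 (hidden single in row 4).
R4C6 = 9 (hidden single in row 4).
R7C6 = 6 (sole candidate).
R9C5 = 8 (sole candidate).
R8C5 = 9 (sole candidate).
R6C6 = 3: in row 6, 3 can only go here (every other open cell in that row sees a 3).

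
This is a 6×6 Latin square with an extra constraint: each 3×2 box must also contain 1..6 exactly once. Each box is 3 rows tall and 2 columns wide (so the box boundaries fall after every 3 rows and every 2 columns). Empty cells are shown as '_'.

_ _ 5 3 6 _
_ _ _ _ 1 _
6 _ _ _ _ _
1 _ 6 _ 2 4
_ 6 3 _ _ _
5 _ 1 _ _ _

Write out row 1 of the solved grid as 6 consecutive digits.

row 1, column 6 = 2: row 1 has {3,5,6}; col 6 has {4}; box has {1,6} → only 2 remains.
row 4, column 2 = 3 (sole candidate).
row 4, column 4 = 5 (sole candidate).
row 5, column 5 = 5 (sole candidate).
row 5, column 6 = 1 (sole candidate).
row 6, column 5 = 3 (sole candidate).
row 6, column 6 = 6 (sole candidate).
row 1, column 1 = 4: row 1 has {2,3,5,6}; col 1 has {1,5,6}; box has {6} → only 4 remains.
row 1, column 2 = 1: row 1 has {2,3,4,5,6}; col 2 has {3,6}; box has {4,6} → only 1 remains.

415362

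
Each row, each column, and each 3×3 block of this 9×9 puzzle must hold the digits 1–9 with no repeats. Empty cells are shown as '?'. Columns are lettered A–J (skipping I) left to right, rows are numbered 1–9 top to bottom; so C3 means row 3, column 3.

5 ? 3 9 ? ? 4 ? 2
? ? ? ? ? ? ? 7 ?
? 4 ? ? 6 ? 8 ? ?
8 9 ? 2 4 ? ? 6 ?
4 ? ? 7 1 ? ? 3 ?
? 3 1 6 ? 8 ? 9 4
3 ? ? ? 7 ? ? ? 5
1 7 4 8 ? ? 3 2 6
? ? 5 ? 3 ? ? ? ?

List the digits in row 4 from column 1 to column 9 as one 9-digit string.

E1 = 8 (sole candidate).
H1 = 1 (sole candidate).
H3 = 5 (sole candidate).
C4 = 7: row 4 has {2,4,6,8,9}; col 3 has {1,3,4,5}; box has {1,3,4,8,9} → only 7 remains.
J4 = 1: row 4 has {2,4,6,7,8,9}; col 9 has {2,4,5,6}; box has {3,4,6,9} → only 1 remains.
J5 = 8 (sole candidate).
A6 = 2 (sole candidate).
E6 = 5 (sole candidate).
G6 = 7 (sole candidate).
E8 = 9 (sole candidate).
F8 = 5 (sole candidate).
B1 = 6 (sole candidate).
F1 = 7 (sole candidate).
A2 = 9 (sole candidate).
E2 = 2 (sole candidate).
G2 = 6 (sole candidate).
J2 = 3 (sole candidate).
A3 = 7 (sole candidate).
C3 = 2 (sole candidate).
J3 = 9 (sole candidate).
F4 = 3: row 4 has {1,2,4,6,7,8,9}; col 6 has {5,7,8}; box has {1,2,4,5,6,7,8} → only 3 remains.
G4 = 5: row 4 has {1,2,3,4,6,7,8,9}; col 7 has {3,4,6,7,8}; box has {1,3,4,6,7,8,9} → only 5 remains.

897243561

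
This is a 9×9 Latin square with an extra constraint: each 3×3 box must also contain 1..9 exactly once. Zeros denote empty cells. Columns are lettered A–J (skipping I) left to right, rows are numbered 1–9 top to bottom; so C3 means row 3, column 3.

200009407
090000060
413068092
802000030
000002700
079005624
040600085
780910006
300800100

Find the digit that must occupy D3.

A2 = 5: row 2 has {6,9}; col 1 has {2,3,4,7,8}; box has {1,2,3,4,9} → only 5 remains.
G3 = 5: row 3 has {1,2,3,4,6,8,9}; col 7 has {1,4,6,7}; box has {2,4,6,7,9} → only 5 remains.
G4 = 9: row 4 has {2,3,8}; col 7 has {1,4,5,6,7}; box has {2,3,4,6,7} → only 9 remains.
J4 = 1: row 4 has {2,3,8,9}; col 9 has {2,4,5,6,7}; box has {2,3,4,6,7,9} → only 1 remains.
H5 = 5: row 5 has {2,7}; col 8 has {2,3,6,8,9}; box has {1,2,3,4,6,7,9} → only 5 remains.
J5 = 8: row 5 has {2,5,7}; col 9 has {1,2,4,5,6,7}; box has {1,2,3,4,5,6,7,9} → only 8 remains.
A6 = 1: row 6 has {2,4,5,6,7,9}; col 1 has {2,3,4,5,7,8}; box has {2,7,8,9} → only 1 remains.
D6 = 3: row 6 has {1,2,4,5,6,7,9}; col 4 has {6,8,9}; box has {2,5} → only 3 remains.
E6 = 8: row 6 has {1,2,3,4,5,6,7,9}; col 5 has {1,6}; box has {2,3,5} → only 8 remains.
A7 = 9: row 7 has {4,5,6,8}; col 1 has {1,2,3,4,5,7,8}; box has {3,4,7,8} → only 9 remains.
C7 = 1: row 7 has {4,5,6,8,9}; col 3 has {2,3,9}; box has {3,4,7,8,9} → only 1 remains.
C8 = 5: row 8 has {1,6,7,8,9}; col 3 has {1,2,3,9}; box has {1,3,4,7,8,9} → only 5 remains.
H8 = 4: row 8 has {1,5,6,7,8,9}; col 8 has {2,3,5,6,8,9}; box has {1,5,6,8} → only 4 remains.
C9 = 6: row 9 has {1,3,8}; col 3 has {1,2,3,5,9}; box has {1,3,4,5,7,8,9} → only 6 remains.
H9 = 7: row 9 has {1,3,6,8}; col 8 has {2,3,4,5,6,8,9}; box has {1,4,5,6,8} → only 7 remains.
J9 = 9: row 9 has {1,3,6,7,8}; col 9 has {1,2,4,5,6,7,8}; box has {1,4,5,6,7,8} → only 9 remains.
B1 = 6: row 1 has {2,4,7,9}; col 2 has {1,4,7,8,9}; box has {1,2,3,4,5,9} → only 6 remains.
C1 = 8: row 1 has {2,4,6,7,9}; col 3 has {1,2,3,5,6,9}; box has {1,2,3,4,5,6,9} → only 8 remains.
H1 = 1: row 1 has {2,4,6,7,8,9}; col 8 has {2,3,4,5,6,7,8,9}; box has {2,4,5,6,7,9} → only 1 remains.
C2 = 7: row 2 has {5,6,9}; col 3 has {1,2,3,5,6,8,9}; box has {1,2,3,4,5,6,8,9} → only 7 remains.
J2 = 3: row 2 has {5,6,7,9}; col 9 has {1,2,4,5,6,7,8,9}; box has {1,2,4,5,6,7,9} → only 3 remains.
D3 = 7: row 3 has {1,2,3,4,5,6,8,9}; col 4 has {3,6,8,9}; box has {6,8,9} → only 7 remains.

7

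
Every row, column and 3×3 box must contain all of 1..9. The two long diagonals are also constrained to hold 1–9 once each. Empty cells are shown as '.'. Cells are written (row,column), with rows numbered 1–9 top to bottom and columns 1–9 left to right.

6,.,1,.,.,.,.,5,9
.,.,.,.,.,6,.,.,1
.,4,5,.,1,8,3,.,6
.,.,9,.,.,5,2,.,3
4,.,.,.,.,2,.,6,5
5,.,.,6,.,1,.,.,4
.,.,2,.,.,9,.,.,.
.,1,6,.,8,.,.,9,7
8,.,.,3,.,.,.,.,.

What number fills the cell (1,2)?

(5,5) = 7: row 5 has {2,4,5,6}; col 5 has {1,8}; box has {1,2,5,6}; main diagonal has {1,5,6,9}; anti-diagonal has {1,2,3,5,6,8,9} → only 7 remains.
(7,9) = 8: row 7 has {2,9}; col 9 has {1,3,4,5,6,7,9}; box has {7,9} → only 8 remains.
(8,1) = 3: row 8 has {1,6,7,8,9}; col 1 has {4,5,6,8}; box has {1,2,6,8} → only 3 remains.
(8,6) = 4: row 8 has {1,3,6,7,8,9}; col 6 has {1,2,5,6,8,9}; box has {3,8,9} → only 4 remains.
(8,7) = 5: row 8 has {1,3,4,6,7,8,9}; col 7 has {2,3}; box has {7,8,9} → only 5 remains.
(9,6) = 7: row 9 has {3,8}; col 6 has {1,2,4,5,6,8,9}; box has {3,4,8,9} → only 7 remains.
(9,9) = 2: row 9 has {3,7,8}; col 9 has {1,3,4,5,6,7,8,9}; box has {5,7,8,9}; main diagonal has {1,5,6,7,9} → only 2 remains.
(1,6) = 3: row 1 has {1,5,6,9}; col 6 has {1,2,4,5,6,7,8,9}; box has {1,6,8} → only 3 remains.
(2,8) = 4: row 2 has {1,6}; col 8 has {5,6,9}; box has {1,3,5,6,9}; anti-diagonal has {1,2,3,5,6,7,8,9} → only 4 remains.
(4,5) = 4: row 4 has {2,3,5,9}; col 5 has {1,7,8}; box has {1,2,5,6,7} → only 4 remains.
(7,1) = 7: row 7 has {2,8,9}; col 1 has {3,4,5,6,8}; box has {1,2,3,6,8} → only 7 remains.
(7,2) = 5: row 7 has {2,7,8,9}; col 2 has {1,4}; box has {1,2,3,6,7,8} → only 5 remains.
(7,4) = 1: row 7 has {2,5,7,8,9}; col 4 has {3,6}; box has {3,4,7,8,9} → only 1 remains.
(7,5) = 6: row 7 has {1,2,5,7,8,9}; col 5 has {1,4,7,8}; box has {1,3,4,7,8,9} → only 6 remains.
(7,7) = 4: row 7 has {1,2,5,6,7,8,9}; col 7 has {2,3,5}; box has {2,5,7,8,9}; main diagonal has {1,2,5,6,7,9} → only 4 remains.
(7,8) = 3: row 7 has {1,2,4,5,6,7,8,9}; col 8 has {4,5,6,9}; box has {2,4,5,7,8,9} → only 3 remains.
(8,4) = 2: row 8 has {1,3,4,5,6,7,8,9}; col 4 has {1,3,6}; box has {1,3,4,6,7,8,9} → only 2 remains.
(9,2) = 9: row 9 has {2,3,7,8}; col 2 has {1,4,5}; box has {1,2,3,5,6,7,8} → only 9 remains.
(9,3) = 4: row 9 has {2,3,7,8,9}; col 3 has {1,2,5,6,9}; box has {1,2,3,5,6,7,8,9} → only 4 remains.
(9,5) = 5: row 9 has {2,3,4,7,8,9}; col 5 has {1,4,6,7,8}; box has {1,2,3,4,6,7,8,9} → only 5 remains.
(9,8) = 1: row 9 has {2,3,4,5,7,8,9}; col 8 has {3,4,5,6,9}; box has {2,3,4,5,7,8,9} → only 1 remains.
(1,5) = 2: row 1 has {1,3,5,6,9}; col 5 has {1,4,5,6,7,8}; box has {1,3,6,8} → only 2 remains.
(2,5) = 9: row 2 has {1,4,6}; col 5 has {1,2,4,5,6,7,8}; box has {1,2,3,6,8} → only 9 remains.
(3,4) = 7: row 3 has {1,3,4,5,6,8}; col 4 has {1,2,3,6}; box has {1,2,3,6,8,9} → only 7 remains.
(3,8) = 2: row 3 has {1,3,4,5,6,7,8}; col 8 has {1,3,4,5,6,9}; box has {1,3,4,5,6,9} → only 2 remains.
(4,1) = 1: row 4 has {2,3,4,5,9}; col 1 has {3,4,5,6,7,8}; box has {4,5,9} → only 1 remains.
(4,4) = 8: row 4 has {1,2,3,4,5,9}; col 4 has {1,2,3,6,7}; box has {1,2,4,5,6,7}; main diagonal has {1,2,4,5,6,7,9} → only 8 remains.
(4,8) = 7: row 4 has {1,2,3,4,5,8,9}; col 8 has {1,2,3,4,5,6,9}; box has {2,3,4,5,6} → only 7 remains.
(5,4) = 9: row 5 has {2,4,5,6,7}; col 4 has {1,2,3,6,7,8}; box has {1,2,4,5,6,7,8} → only 9 remains.
(6,5) = 3: row 6 has {1,4,5,6}; col 5 has {1,2,4,5,6,7,8,9}; box has {1,2,4,5,6,7,8,9} → only 3 remains.
(6,8) = 8: row 6 has {1,3,4,5,6}; col 8 has {1,2,3,4,5,6,7,9}; box has {2,3,4,5,6,7} → only 8 remains.
(9,7) = 6: row 9 has {1,2,3,4,5,7,8,9}; col 7 has {2,3,4,5}; box has {1,2,3,4,5,7,8,9} → only 6 remains.
(1,4) = 4: row 1 has {1,2,3,5,6,9}; col 4 has {1,2,3,6,7,8,9}; box has {1,2,3,6,7,8,9} → only 4 remains.
(2,1) = 2: row 2 has {1,4,6,9}; col 1 has {1,3,4,5,6,7,8}; box has {1,4,5,6} → only 2 remains.
(2,2) = 3: row 2 has {1,2,4,6,9}; col 2 has {1,4,5,9}; box has {1,2,4,5,6}; main diagonal has {1,2,4,5,6,7,8,9} → only 3 remains.
(2,4) = 5: row 2 has {1,2,3,4,6,9}; col 4 has {1,2,3,4,6,7,8,9}; box has {1,2,3,4,6,7,8,9} → only 5 remains.
(3,1) = 9: row 3 has {1,2,3,4,5,6,7,8}; col 1 has {1,2,3,4,5,6,7,8}; box has {1,2,3,4,5,6} → only 9 remains.
(4,2) = 6: row 4 has {1,2,3,4,5,7,8,9}; col 2 has {1,3,4,5,9}; box has {1,4,5,9} → only 6 remains.
(5,2) = 8: row 5 has {2,4,5,6,7,9}; col 2 has {1,3,4,5,6,9}; box has {1,4,5,6,9} → only 8 remains.
(5,3) = 3: row 5 has {2,4,5,6,7,8,9}; col 3 has {1,2,4,5,6,9}; box has {1,4,5,6,8,9} → only 3 remains.
(5,7) = 1: row 5 has {2,3,4,5,6,7,8,9}; col 7 has {2,3,4,5,6}; box has {2,3,4,5,6,7,8} → only 1 remains.
(6,3) = 7: row 6 has {1,3,4,5,6,8}; col 3 has {1,2,3,4,5,6,9}; box has {1,3,4,5,6,8,9} → only 7 remains.
(6,7) = 9: row 6 has {1,3,4,5,6,7,8}; col 7 has {1,2,3,4,5,6}; box has {1,2,3,4,5,6,7,8} → only 9 remains.
(1,2) = 7: row 1 has {1,2,3,4,5,6,9}; col 2 has {1,3,4,5,6,8,9}; box has {1,2,3,4,5,6,9} → only 7 remains.

7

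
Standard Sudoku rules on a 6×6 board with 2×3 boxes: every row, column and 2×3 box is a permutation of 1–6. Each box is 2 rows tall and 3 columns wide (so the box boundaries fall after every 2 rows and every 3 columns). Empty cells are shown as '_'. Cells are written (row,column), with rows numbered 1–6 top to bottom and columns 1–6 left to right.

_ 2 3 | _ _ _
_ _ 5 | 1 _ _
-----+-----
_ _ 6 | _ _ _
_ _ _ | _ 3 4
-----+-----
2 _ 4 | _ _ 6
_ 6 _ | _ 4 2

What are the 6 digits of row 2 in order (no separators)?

(1,6) = 5 (sole candidate).
(2,2) = 4: row 2 has {1,5}; col 2 has {2,6}; box has {2,3,5} → only 4 remains.
(2,6) = 3: row 2 has {1,4,5}; col 6 has {2,4,5,6}; box has {1,5} → only 3 remains.
(3,6) = 1 (sole candidate).
(6,3) = 1 (sole candidate).
(1,5) = 6 (sole candidate).
(2,1) = 6: row 2 has {1,3,4,5}; col 1 has {2}; box has {2,3,4,5} → only 6 remains.
(2,5) = 2: row 2 has {1,3,4,5,6}; col 5 has {3,4,6}; box has {1,3,5,6} → only 2 remains.

645123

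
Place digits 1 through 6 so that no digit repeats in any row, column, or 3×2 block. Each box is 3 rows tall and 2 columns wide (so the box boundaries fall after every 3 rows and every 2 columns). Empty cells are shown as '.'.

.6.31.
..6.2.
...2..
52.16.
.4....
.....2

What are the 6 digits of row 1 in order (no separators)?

row 1, column 1 = 2: in row 1, 2 can only go here (every other open cell in that row sees a 2).
row 3, column 6 = 6: in row 3, 6 can only go here (every other open cell in that row sees a 6).
row 5, column 3 = 2: in row 5, 2 can only go here (every other open cell in that row sees a 2).
row 3, column 3 = 1: in column 3, 1 can only go here (every other open cell in that column sees a 1).
row 5, column 6 = 1: in column 6, 1 can only go here (every other open cell in that column sees a 1).
Singles propagation stalls before every target cell is settled. Branch on row 3, column 1 (candidates {3,4}).
  Try row 3, column 1 = 3: this forces row 3, column 2=5, row 3, column 5=4, row 5, column 1=6, row 5, column 4=5, row 5, column 5=3, row 6, column 1=1, row 6, column 2=3, row 6, column 3=4; then row 1 has no cell left for 4 — contradiction.
So row 3, column 1 = 4.
row 6, column 5 = 4 (hidden single in column 5).
row 4, column 6 = 3 (sole candidate).
row 5, column 5 = 5 (sole candidate).
row 3, column 5 = 3 (sole candidate).
row 4, column 3 = 4 (sole candidate).
row 5, column 4 = 6 (sole candidate).
row 6, column 4 = 5 (sole candidate).
row 1, column 3 = 5: row 1 has {1,2,3,6}; col 3 has {1,2,4,6}; box has {1,2,3,6} → only 5 remains.
row 1, column 6 = 4: row 1 has {1,2,3,5,6}; col 6 has {1,2,3,6}; box has {1,2,3,6} → only 4 remains.

265314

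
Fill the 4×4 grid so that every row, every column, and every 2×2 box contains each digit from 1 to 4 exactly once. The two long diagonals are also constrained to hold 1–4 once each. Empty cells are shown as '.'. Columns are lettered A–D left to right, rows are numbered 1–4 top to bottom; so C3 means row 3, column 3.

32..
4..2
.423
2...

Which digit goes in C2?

D1 = 1 (sole candidate).
B2 = 1 (sole candidate).
C2 = 3: row 2 has {1,2,4}; col 3 has {2}; box has {1,2}; anti-diagonal has {1,2,4} → only 3 remains.

3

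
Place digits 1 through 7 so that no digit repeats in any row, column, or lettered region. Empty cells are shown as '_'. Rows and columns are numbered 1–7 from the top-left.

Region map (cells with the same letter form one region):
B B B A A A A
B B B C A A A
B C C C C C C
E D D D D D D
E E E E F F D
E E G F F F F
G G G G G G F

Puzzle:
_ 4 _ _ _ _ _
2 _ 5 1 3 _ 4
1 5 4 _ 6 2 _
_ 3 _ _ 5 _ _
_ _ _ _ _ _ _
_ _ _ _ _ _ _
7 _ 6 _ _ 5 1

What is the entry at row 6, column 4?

6

row 7, column 2 = 2 (sole candidate).
row 7, column 5 = 4 (sole candidate).
row 7, column 4 = 3 (sole candidate).
row 3, column 4 = 7 (sole candidate).
row 3, column 7 = 3 (sole candidate).
row 6, column 3 = 1 (sole candidate).
row 4, column 6 = 1 (hidden single in row 4).
row 1, column 5 = 1 (hidden single in row 1).
row 5, column 2 = 1 (hidden single in row 5).
row 4, column 4 = 4 (hidden single in region D).
row 4, column 1 = 6 (sole candidate).
row 6, column 2 = 7 (sole candidate).
row 6, column 5 = 2 (sole candidate).
row 1, column 1 = 3 (sole candidate).
row 1, column 3 = 7 (sole candidate).
row 1, column 6 = 6 (sole candidate).
row 2, column 2 = 6 (sole candidate).
row 2, column 6 = 7 (sole candidate).
row 4, column 3 = 2 (sole candidate).
row 4, column 7 = 7 (sole candidate).
row 5, column 3 = 3 (sole candidate).
row 5, column 5 = 7 (sole candidate).
row 5, column 6 = 4 (sole candidate).
row 5, column 7 = 6 (sole candidate).
row 6, column 6 = 3 (sole candidate).
row 6, column 7 = 5 (sole candidate).
row 1, column 7 = 2 (sole candidate).
row 5, column 1 = 5 (sole candidate).
row 5, column 4 = 2 (sole candidate).
row 6, column 1 = 4 (sole candidate).
row 6, column 4 = 6: row 6 has {1,2,3,4,5,7}; col 4 has {1,2,3,4,7}; region has {1,2,3,4,5,7} → only 6 remains.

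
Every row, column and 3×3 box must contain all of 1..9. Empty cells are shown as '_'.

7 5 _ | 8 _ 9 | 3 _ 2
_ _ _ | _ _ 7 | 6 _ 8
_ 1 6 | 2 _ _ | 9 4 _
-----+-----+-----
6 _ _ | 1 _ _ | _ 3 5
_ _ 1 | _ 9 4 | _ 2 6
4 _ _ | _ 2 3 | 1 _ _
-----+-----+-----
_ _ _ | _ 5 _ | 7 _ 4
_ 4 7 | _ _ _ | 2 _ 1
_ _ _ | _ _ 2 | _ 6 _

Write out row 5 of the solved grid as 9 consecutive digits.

row 1, column 3 = 4 (sole candidate).
row 1, column 8 = 1 (sole candidate).
row 2, column 8 = 5 (sole candidate).
row 3, column 5 = 3 (sole candidate).
row 3, column 6 = 5 (sole candidate).
row 3, column 9 = 7 (sole candidate).
row 4, column 6 = 8 (sole candidate).
row 4, column 7 = 4 (sole candidate).
row 5, column 7 = 8: row 5 has {1,2,4,6,9}; col 7 has {1,2,3,4,6,7,9}; box has {1,2,3,4,5,6} → only 8 remains.
row 6, column 9 = 9 (sole candidate).
row 8, column 6 = 6 (sole candidate).
row 9, column 7 = 5 (sole candidate).
row 9, column 9 = 3 (sole candidate).
row 1, column 5 = 6 (sole candidate).
row 2, column 4 = 4 (sole candidate).
row 2, column 5 = 1 (sole candidate).
row 3, column 1 = 8 (sole candidate).
row 4, column 5 = 7 (sole candidate).
row 5, column 4 = 5: row 5 has {1,2,4,6,8,9}; col 4 has {1,2,4,8}; box has {1,2,3,4,7,8,9} → only 5 remains.
row 6, column 4 = 6 (sole candidate).
row 6, column 8 = 7 (sole candidate).
row 7, column 6 = 1 (sole candidate).
row 8, column 5 = 8 (sole candidate).
row 8, column 8 = 9 (sole candidate).
row 9, column 5 = 4 (sole candidate).
row 5, column 1 = 3: row 5 has {1,2,4,5,6,8,9}; col 1 has {4,6,7,8}; box has {1,4,6} → only 3 remains.
row 5, column 2 = 7: row 5 has {1,2,3,4,5,6,8,9}; col 2 has {1,4,5}; box has {1,3,4,6} → only 7 remains.

371594826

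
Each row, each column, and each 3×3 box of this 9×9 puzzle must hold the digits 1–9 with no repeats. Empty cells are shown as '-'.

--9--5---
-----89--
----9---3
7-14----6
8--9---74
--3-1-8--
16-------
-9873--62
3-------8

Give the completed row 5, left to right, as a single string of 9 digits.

row 4, column 5 = 8: in row 4, 8 can only go here (every other open cell in that row sees an 8).
row 4, column 8 = 9: in row 4, 9 can only go here (every other open cell in that row sees a 9).
row 6, column 9 = 5: row 6 has {1,3,8}; col 9 has {2,3,4,6,8}; box has {4,6,7,8,9} → only 5 remains.
row 6, column 8 = 2: row 6 has {1,3,5,8}; col 8 has {6,7,9}; box has {4,5,6,7,8,9} → only 2 remains.
row 4, column 7 = 3: row 4 has {1,4,6,7,8,9}; col 7 has {8,9}; box has {2,4,5,6,7,8,9} → only 3 remains.
row 5, column 7 = 1: row 5 has {4,7,8,9}; col 7 has {3,8,9}; box has {2,3,4,5,6,7,8,9} → only 1 remains.
row 6, column 2 = 4: row 6 has {1,2,3,5,8}; col 2 has {6,9}; box has {1,3,7,8} → only 4 remains.
row 6, column 4 = 6: row 6 has {1,2,3,4,5,8}; col 4 has {4,7,9}; box has {1,4,8,9} → only 6 remains.
row 6, column 6 = 7: row 6 has {1,2,3,4,5,6,8}; col 6 has {5,8}; box has {1,4,6,8,9} → only 7 remains.
row 4, column 6 = 2: row 4 has {1,3,4,6,7,8,9}; col 6 has {5,7,8}; box has {1,4,6,7,8,9} → only 2 remains.
row 5, column 5 = 5: row 5 has {1,4,7,8,9}; col 5 has {1,3,8,9}; box has {1,2,4,6,7,8,9} → only 5 remains.
row 5, column 6 = 3: row 5 has {1,4,5,7,8,9}; col 6 has {2,5,7,8}; box has {1,2,4,5,6,7,8,9} → only 3 remains.
row 6, column 1 = 9: row 6 has {1,2,3,4,5,6,7,8}; col 1 has {1,3,7,8}; box has {1,3,4,7,8} → only 9 remains.
row 4, column 2 = 5: row 4 has {1,2,3,4,6,7,8,9}; col 2 has {4,6,9}; box has {1,3,4,7,8,9} → only 5 remains.
row 5, column 2 = 2: row 5 has {1,3,4,5,7,8,9}; col 2 has {4,5,6,9}; box has {1,3,4,5,7,8,9} → only 2 remains.
row 5, column 3 = 6: row 5 has {1,2,3,4,5,7,8,9}; col 3 has {1,3,8,9}; box has {1,2,3,4,5,7,8,9} → only 6 remains.

826953174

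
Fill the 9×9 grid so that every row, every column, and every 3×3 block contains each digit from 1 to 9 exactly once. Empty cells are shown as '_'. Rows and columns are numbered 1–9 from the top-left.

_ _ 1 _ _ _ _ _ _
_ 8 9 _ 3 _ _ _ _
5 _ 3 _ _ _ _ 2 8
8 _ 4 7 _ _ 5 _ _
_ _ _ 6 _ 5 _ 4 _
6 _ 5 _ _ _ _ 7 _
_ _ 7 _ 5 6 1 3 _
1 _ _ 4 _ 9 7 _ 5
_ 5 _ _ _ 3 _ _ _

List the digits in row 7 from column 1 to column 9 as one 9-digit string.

927856134

R5C3 = 2 (sole candidate).
R7C4 = 8: in row 7, 8 can only go here (every other open cell in that row sees an 8).
R8C5 = 2 (sole candidate).
R9C4 = 1 (sole candidate).
R9C5 = 7 (sole candidate).
R3C4 = 9 (sole candidate).
R8C2 = 3 (hidden single in row 8).
R4C9 = 3 (hidden single in row 4).
R1C7 = 3 (hidden single in row 1).
R4C6 = 2 (hidden single in row 4).
R4C8 = 6 (hidden single in row 4).
R6C4 = 3 (sole candidate).
R8C8 = 8 (sole candidate).
R9C8 = 9 (sole candidate).
R1C8 = 5 (sole candidate).
R2C8 = 1 (sole candidate).
R8C3 = 6 (sole candidate).
R9C3 = 8 (sole candidate).
R1C4 = 2 (sole candidate).
R2C4 = 5 (sole candidate).
R1C9 = 9 (hidden single in row 1).
R5C9 = 1 (sole candidate).
R6C9 = 2 (sole candidate).
R7C9 = 4: row 7 has {1,3,5,6,7,8}; col 9 has {1,2,3,5,8,9}; box has {1,3,5,7,8,9} → only 4 remains.
R9C9 = 6 (sole candidate).
R2C9 = 7 (sole candidate).
R9C7 = 2 (sole candidate).
R2C6 = 4 (sole candidate).
R2C7 = 6 (sole candidate).
R3C7 = 4 (sole candidate).
R9C1 = 4 (sole candidate).
R1C1 = 7 (sole candidate).
R1C6 = 8 (sole candidate).
R2C1 = 2 (sole candidate).
R3C2 = 6 (sole candidate).
R3C5 = 1 (sole candidate).
R3C6 = 7 (sole candidate).
R4C5 = 9 (sole candidate).
R5C5 = 8 (sole candidate).
R5C7 = 9 (sole candidate).
R6C5 = 4 (sole candidate).
R6C6 = 1 (sole candidate).
R6C7 = 8 (sole candidate).
R7C1 = 9: row 7 has {1,3,4,5,6,7,8}; col 1 has {1,2,4,5,6,7,8}; box has {1,3,4,5,6,7,8} → only 9 remains.
R7C2 = 2: row 7 has {1,3,4,5,6,7,8,9}; col 2 has {3,5,6,8}; box has {1,3,4,5,6,7,8,9} → only 2 remains.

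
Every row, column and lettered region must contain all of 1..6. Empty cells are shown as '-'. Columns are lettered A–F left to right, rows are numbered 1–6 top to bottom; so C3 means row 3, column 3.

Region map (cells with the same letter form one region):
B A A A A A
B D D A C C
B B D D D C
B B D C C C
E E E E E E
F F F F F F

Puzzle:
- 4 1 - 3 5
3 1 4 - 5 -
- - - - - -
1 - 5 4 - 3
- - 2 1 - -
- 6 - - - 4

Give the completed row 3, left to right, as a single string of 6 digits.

B4 = 2: row 4 has {1,3,4,5}; col 2 has {1,4,6}; region has {1,3} → only 2 remains.
E4 = 6: row 4 has {1,2,3,4,5}; col 5 has {3,5}; region has {3,4,5} → only 6 remains.
E5 = 4: row 5 has {1,2}; col 5 has {3,5,6}; region has {1,2} → only 4 remains.
F5 = 6: row 5 has {1,2,4}; col 6 has {3,4,5}; region has {1,2,4} → only 6 remains.
C6 = 3: row 6 has {4,6}; col 3 has {1,2,4,5}; region has {4,6} → only 3 remains.
A1 = 6: row 1 has {1,3,4,5}; col 1 has {1,3}; region has {1,2,3} → only 6 remains.
D1 = 2: row 1 has {1,3,4,5,6}; col 4 has {1,4}; region has {1,3,4,5} → only 2 remains.
D2 = 6: row 2 has {1,3,4,5}; col 4 has {1,2,4}; region has {1,2,3,4,5} → only 6 remains.
F2 = 2: row 2 has {1,3,4,5,6}; col 6 has {3,4,5,6}; region has {3,4,5,6} → only 2 remains.
B3 = 5: row 3 has {}; col 2 has {1,2,4,6}; region has {1,2,3,6} → only 5 remains.
C3 = 6: row 3 has {5}; col 3 has {1,2,3,4,5}; region has {1,4,5} → only 6 remains.
D3 = 3: row 3 has {5,6}; col 4 has {1,2,4,6}; region has {1,4,5,6} → only 3 remains.
E3 = 2: row 3 has {3,5,6}; col 5 has {3,4,5,6}; region has {1,3,4,5,6} → only 2 remains.
F3 = 1: row 3 has {2,3,5,6}; col 6 has {2,3,4,5,6}; region has {2,3,4,5,6} → only 1 remains.
A5 = 5: row 5 has {1,2,4,6}; col 1 has {1,3,6}; region has {1,2,4,6} → only 5 remains.
B5 = 3: row 5 has {1,2,4,5,6}; col 2 has {1,2,4,5,6}; region has {1,2,4,5,6} → only 3 remains.
A6 = 2: row 6 has {3,4,6}; col 1 has {1,3,5,6}; region has {3,4,6} → only 2 remains.
D6 = 5: row 6 has {2,3,4,6}; col 4 has {1,2,3,4,6}; region has {2,3,4,6} → only 5 remains.
E6 = 1: row 6 has {2,3,4,5,6}; col 5 has {2,3,4,5,6}; region has {2,3,4,5,6} → only 1 remains.
A3 = 4: row 3 has {1,2,3,5,6}; col 1 has {1,2,3,5,6}; region has {1,2,3,5,6} → only 4 remains.

456321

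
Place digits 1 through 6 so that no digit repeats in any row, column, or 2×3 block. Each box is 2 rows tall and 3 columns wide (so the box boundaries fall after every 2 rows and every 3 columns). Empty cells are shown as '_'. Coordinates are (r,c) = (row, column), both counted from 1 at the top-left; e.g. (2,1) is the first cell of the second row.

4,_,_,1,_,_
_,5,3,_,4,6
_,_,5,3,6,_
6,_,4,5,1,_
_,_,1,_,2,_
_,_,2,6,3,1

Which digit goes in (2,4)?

(1,3) = 6 (sole candidate).
(1,5) = 5 (sole candidate).
(2,4) = 2: row 2 has {3,4,5,6}; col 4 has {1,3,5,6}; box has {1,4,5,6} → only 2 remains.

2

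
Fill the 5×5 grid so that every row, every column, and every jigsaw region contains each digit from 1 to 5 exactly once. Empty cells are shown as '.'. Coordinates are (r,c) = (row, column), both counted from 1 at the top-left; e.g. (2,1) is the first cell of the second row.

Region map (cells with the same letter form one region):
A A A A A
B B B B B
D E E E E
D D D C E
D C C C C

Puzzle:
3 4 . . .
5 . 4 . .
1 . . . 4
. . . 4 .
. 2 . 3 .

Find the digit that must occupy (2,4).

2

(4,1) = 2: row 4 has {4}; col 1 has {1,3,5}; region has {1} → only 2 remains.
(5,1) = 4: row 5 has {2,3}; col 1 has {1,2,3,5}; region has {1,2} → only 4 remains.
(4,5) = 1: in row 4, 1 can only go here (every other open cell in that row sees a 1).
(5,5) = 5: row 5 has {2,3,4}; col 5 has {1,4}; region has {2,3,4} → only 5 remains.
(1,5) = 2: row 1 has {3,4}; col 5 has {1,4,5}; region has {3,4} → only 2 remains.
(2,5) = 3: row 2 has {4,5}; col 5 has {1,2,4,5}; region has {4,5} → only 3 remains.
(5,3) = 1: row 5 has {2,3,4,5}; col 3 has {4}; region has {2,3,4,5} → only 1 remains.
(1,3) = 5: row 1 has {2,3,4}; col 3 has {1,4}; region has {2,3,4} → only 5 remains.
(1,4) = 1: row 1 has {2,3,4,5}; col 4 has {3,4}; region has {2,3,4,5} → only 1 remains.
(2,2) = 1: row 2 has {3,4,5}; col 2 has {2,4}; region has {3,4,5} → only 1 remains.
(2,4) = 2: row 2 has {1,3,4,5}; col 4 has {1,3,4}; region has {1,3,4,5} → only 2 remains.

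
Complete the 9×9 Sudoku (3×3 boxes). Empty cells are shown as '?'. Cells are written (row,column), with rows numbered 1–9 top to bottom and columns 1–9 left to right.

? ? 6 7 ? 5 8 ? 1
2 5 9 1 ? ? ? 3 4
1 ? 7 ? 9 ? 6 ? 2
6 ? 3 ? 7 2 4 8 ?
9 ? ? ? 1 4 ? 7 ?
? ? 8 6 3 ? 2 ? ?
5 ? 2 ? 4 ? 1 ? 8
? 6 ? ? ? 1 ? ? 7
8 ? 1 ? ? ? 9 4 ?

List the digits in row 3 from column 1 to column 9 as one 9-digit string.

187493652

(1,5) = 2: row 1 has {1,5,6,7,8}; col 5 has {1,3,4,7,9}; box has {1,5,7,9} → only 2 remains.
(1,8) = 9: row 1 has {1,2,5,6,7,8}; col 8 has {3,4,7,8}; box has {1,2,3,4,6,8} → only 9 remains.
(2,7) = 7: row 2 has {1,2,3,4,5,9}; col 7 has {1,2,4,6,8,9}; box has {1,2,3,4,6,8,9} → only 7 remains.
(3,8) = 5: row 3 has {1,2,6,7,9}; col 8 has {3,4,7,8,9}; box has {1,2,3,4,6,7,8,9} → only 5 remains.
(4,2) = 1: row 4 has {2,3,4,6,7,8}; col 2 has {5,6}; box has {3,6,8,9} → only 1 remains.
(5,2) = 2: row 5 has {1,4,7,9}; col 2 has {1,5,6}; box has {1,3,6,8,9} → only 2 remains.
(5,3) = 5: row 5 has {1,2,4,7,9}; col 3 has {1,2,3,6,7,8,9}; box has {1,2,3,6,8,9} → only 5 remains.
(5,4) = 8: row 5 has {1,2,4,5,7,9}; col 4 has {1,6,7}; box has {1,2,3,4,6,7} → only 8 remains.
(5,7) = 3: row 5 has {1,2,4,5,7,8,9}; col 7 has {1,2,4,6,7,8,9}; box has {2,4,7,8} → only 3 remains.
(5,9) = 6: row 5 has {1,2,3,4,5,7,8,9}; col 9 has {1,2,4,7,8}; box has {2,3,4,7,8} → only 6 remains.
(6,6) = 9: row 6 has {2,3,6,8}; col 6 has {1,2,4,5}; box has {1,2,3,4,6,7,8} → only 9 remains.
(6,8) = 1: row 6 has {2,3,6,8,9}; col 8 has {3,4,5,7,8,9}; box has {2,3,4,6,7,8} → only 1 remains.
(6,9) = 5: row 6 has {1,2,3,6,8,9}; col 9 has {1,2,4,6,7,8}; box has {1,2,3,4,6,7,8} → only 5 remains.
(7,8) = 6: row 7 has {1,2,4,5,8}; col 8 has {1,3,4,5,7,8,9}; box has {1,4,7,8,9} → only 6 remains.
(8,3) = 4: row 8 has {1,6,7}; col 3 has {1,2,3,5,6,7,8,9}; box has {1,2,5,6,8} → only 4 remains.
(8,7) = 5: row 8 has {1,4,6,7}; col 7 has {1,2,3,4,6,7,8,9}; box has {1,4,6,7,8,9} → only 5 remains.
(8,8) = 2: row 8 has {1,4,5,6,7}; col 8 has {1,3,4,5,6,7,8,9}; box has {1,4,5,6,7,8,9} → only 2 remains.
(9,9) = 3: row 9 has {1,4,8,9}; col 9 has {1,2,4,5,6,7,8}; box has {1,2,4,5,6,7,8,9} → only 3 remains.
(4,4) = 5: row 4 has {1,2,3,4,6,7,8}; col 4 has {1,6,7,8}; box has {1,2,3,4,6,7,8,9} → only 5 remains.
(4,9) = 9: row 4 has {1,2,3,4,5,6,7,8}; col 9 has {1,2,3,4,5,6,7,8}; box has {1,2,3,4,5,6,7,8} → only 9 remains.
(8,1) = 3: row 8 has {1,2,4,5,6,7}; col 1 has {1,2,5,6,8,9}; box has {1,2,4,5,6,8} → only 3 remains.
(8,4) = 9: row 8 has {1,2,3,4,5,6,7}; col 4 has {1,5,6,7,8}; box has {1,4} → only 9 remains.
(8,5) = 8: row 8 has {1,2,3,4,5,6,7,9}; col 5 has {1,2,3,4,7,9}; box has {1,4,9} → only 8 remains.
(9,2) = 7: row 9 has {1,3,4,8,9}; col 2 has {1,2,5,6}; box has {1,2,3,4,5,6,8} → only 7 remains.
(9,4) = 2: row 9 has {1,3,4,7,8,9}; col 4 has {1,5,6,7,8,9}; box has {1,4,8,9} → only 2 remains.
(9,6) = 6: row 9 has {1,2,3,4,7,8,9}; col 6 has {1,2,4,5,9}; box has {1,2,4,8,9} → only 6 remains.
(1,1) = 4: row 1 has {1,2,5,6,7,8,9}; col 1 has {1,2,3,5,6,8,9}; box has {1,2,5,6,7,9} → only 4 remains.
(1,2) = 3: row 1 has {1,2,4,5,6,7,8,9}; col 2 has {1,2,5,6,7}; box has {1,2,4,5,6,7,9} → only 3 remains.
(2,5) = 6: row 2 has {1,2,3,4,5,7,9}; col 5 has {1,2,3,4,7,8,9}; box has {1,2,5,7,9} → only 6 remains.
(2,6) = 8: row 2 has {1,2,3,4,5,6,7,9}; col 6 has {1,2,4,5,6,9}; box has {1,2,5,6,7,9} → only 8 remains.
(3,2) = 8: row 3 has {1,2,5,6,7,9}; col 2 has {1,2,3,5,6,7}; box has {1,2,3,4,5,6,7,9} → only 8 remains.
(3,6) = 3: row 3 has {1,2,5,6,7,8,9}; col 6 has {1,2,4,5,6,8,9}; box has {1,2,5,6,7,8,9} → only 3 remains.
(6,1) = 7: row 6 has {1,2,3,5,6,8,9}; col 1 has {1,2,3,4,5,6,8,9}; box has {1,2,3,5,6,8,9} → only 7 remains.
(6,2) = 4: row 6 has {1,2,3,5,6,7,8,9}; col 2 has {1,2,3,5,6,7,8}; box has {1,2,3,5,6,7,8,9} → only 4 remains.
(7,2) = 9: row 7 has {1,2,4,5,6,8}; col 2 has {1,2,3,4,5,6,7,8}; box has {1,2,3,4,5,6,7,8} → only 9 remains.
(7,4) = 3: row 7 has {1,2,4,5,6,8,9}; col 4 has {1,2,5,6,7,8,9}; box has {1,2,4,6,8,9} → only 3 remains.
(7,6) = 7: row 7 has {1,2,3,4,5,6,8,9}; col 6 has {1,2,3,4,5,6,8,9}; box has {1,2,3,4,6,8,9} → only 7 remains.
(9,5) = 5: row 9 has {1,2,3,4,6,7,8,9}; col 5 has {1,2,3,4,6,7,8,9}; box has {1,2,3,4,6,7,8,9} → only 5 remains.
(3,4) = 4: row 3 has {1,2,3,5,6,7,8,9}; col 4 has {1,2,3,5,6,7,8,9}; box has {1,2,3,5,6,7,8,9} → only 4 remains.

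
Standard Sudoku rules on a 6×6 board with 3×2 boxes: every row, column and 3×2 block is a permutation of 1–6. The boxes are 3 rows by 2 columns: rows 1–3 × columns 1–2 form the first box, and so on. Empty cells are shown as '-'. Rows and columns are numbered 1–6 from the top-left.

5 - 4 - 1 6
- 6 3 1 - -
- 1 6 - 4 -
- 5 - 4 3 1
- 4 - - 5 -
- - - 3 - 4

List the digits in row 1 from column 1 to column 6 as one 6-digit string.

534216

row 1, column 4 = 2: row 1 has {1,4,5,6}; col 4 has {1,3,4}; box has {1,3,4,6} → only 2 remains.
row 2, column 5 = 2: row 2 has {1,3,6}; col 5 has {1,3,4,5}; box has {1,4,6} → only 2 remains.
row 2, column 6 = 5: row 2 has {1,2,3,6}; col 6 has {1,4,6}; box has {1,2,4,6} → only 5 remains.
row 3, column 4 = 5: row 3 has {1,4,6}; col 4 has {1,2,3,4}; box has {1,2,3,4,6} → only 5 remains.
row 3, column 6 = 3: row 3 has {1,4,5,6}; col 6 has {1,4,5,6}; box has {1,2,4,5,6} → only 3 remains.
row 4, column 3 = 2: row 4 has {1,3,4,5}; col 3 has {3,4,6}; box has {3,4} → only 2 remains.
row 5, column 3 = 1: row 5 has {4,5}; col 3 has {2,3,4,6}; box has {2,3,4} → only 1 remains.
row 5, column 4 = 6: row 5 has {1,4,5}; col 4 has {1,2,3,4,5}; box has {1,2,3,4} → only 6 remains.
row 5, column 6 = 2: row 5 has {1,4,5,6}; col 6 has {1,3,4,5,6}; box has {1,3,4,5} → only 2 remains.
row 6, column 2 = 2: row 6 has {3,4}; col 2 has {1,4,5,6}; box has {4,5} → only 2 remains.
row 6, column 3 = 5: row 6 has {2,3,4}; col 3 has {1,2,3,4,6}; box has {1,2,3,4,6} → only 5 remains.
row 6, column 5 = 6: row 6 has {2,3,4,5}; col 5 has {1,2,3,4,5}; box has {1,2,3,4,5} → only 6 remains.
row 1, column 2 = 3: row 1 has {1,2,4,5,6}; col 2 has {1,2,4,5,6}; box has {1,5,6} → only 3 remains.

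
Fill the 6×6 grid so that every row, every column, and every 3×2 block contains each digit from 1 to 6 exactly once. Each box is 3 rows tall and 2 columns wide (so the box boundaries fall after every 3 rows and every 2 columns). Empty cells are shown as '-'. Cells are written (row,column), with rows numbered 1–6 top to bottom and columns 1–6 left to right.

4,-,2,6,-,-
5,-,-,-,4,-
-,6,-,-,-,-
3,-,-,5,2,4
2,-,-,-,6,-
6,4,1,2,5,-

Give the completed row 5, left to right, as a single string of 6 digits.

254361

(2,3) = 3: row 2 has {4,5}; col 3 has {1,2}; box has {2,6} → only 3 remains.
(2,4) = 1: row 2 has {3,4,5}; col 4 has {2,5,6}; box has {2,3,6} → only 1 remains.
(3,1) = 1: row 3 has {6}; col 1 has {2,3,4,5,6}; box has {4,5,6} → only 1 remains.
(3,4) = 4: row 3 has {1,6}; col 4 has {1,2,5,6}; box has {1,2,3,6} → only 4 remains.
(3,5) = 3: row 3 has {1,4,6}; col 5 has {2,4,5,6}; box has {4} → only 3 remains.
(4,2) = 1: row 4 has {2,3,4,5}; col 2 has {4,6}; box has {2,3,4,6} → only 1 remains.
(4,3) = 6: row 4 has {1,2,3,4,5}; col 3 has {1,2,3}; box has {1,2,5} → only 6 remains.
(5,2) = 5: row 5 has {2,6}; col 2 has {1,4,6}; box has {1,2,3,4,6} → only 5 remains.
(5,3) = 4: row 5 has {2,5,6}; col 3 has {1,2,3,6}; box has {1,2,5,6} → only 4 remains.
(5,4) = 3: row 5 has {2,4,5,6}; col 4 has {1,2,4,5,6}; box has {1,2,4,5,6} → only 3 remains.
(5,6) = 1: row 5 has {2,3,4,5,6}; col 6 has {4}; box has {2,4,5,6} → only 1 remains.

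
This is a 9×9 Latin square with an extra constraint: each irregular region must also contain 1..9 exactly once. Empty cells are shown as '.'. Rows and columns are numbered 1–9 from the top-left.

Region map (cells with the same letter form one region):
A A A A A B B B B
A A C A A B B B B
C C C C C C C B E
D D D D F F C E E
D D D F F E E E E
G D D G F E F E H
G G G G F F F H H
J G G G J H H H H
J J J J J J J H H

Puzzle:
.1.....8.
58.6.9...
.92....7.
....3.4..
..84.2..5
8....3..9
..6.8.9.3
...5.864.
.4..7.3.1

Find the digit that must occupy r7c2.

2

r2c3 = 7: in row 2, 7 can only go here (every other open cell in that row sees a 7).
r2c8 = 3: in row 2, 3 can only go here (every other open cell in that row sees a 3).
r2c7 = 1: in row 2, 1 can only go here (every other open cell in that row sees a 1).
r5c7 = 7: row 5 has {2,4,5,8}; col 7 has {1,3,4,6,9}; region has {2,3,5} → only 7 remains.
r3c9 = 4: in row 3, 4 can only go here (every other open cell in that row sees a 4).
r2c9 = 2: row 2 has {1,3,5,6,7,8,9}; col 9 has {1,3,4,5,9}; region has {1,3,7,8,9} → only 2 remains.
r8c9 = 7: row 8 has {4,5,6,8}; col 9 has {1,2,3,4,5,9}; region has {1,3,4,6,8,9} → only 7 remains.
r1c7 = 5: row 1 has {1,8}; col 7 has {1,3,4,6,7,9}; region has {1,2,3,7,8,9} → only 5 remains.
r1c9 = 6: row 1 has {1,5,8}; col 9 has {1,2,3,4,5,7,9}; region has {1,2,3,5,7,8,9} → only 6 remains.
r2c5 = 4: row 2 has {1,2,3,5,6,7,8,9}; col 5 has {3,7,8}; region has {1,5,6,8} → only 4 remains.
r3c7 = 8: row 3 has {2,4,7,9}; col 7 has {1,3,4,5,6,7,9}; region has {2,4,7,9} → only 8 remains.
r4c9 = 8: row 4 has {3,4}; col 9 has {1,2,3,4,5,6,7,9}; region has {2,3,4,5,7} → only 8 remains.
r6c7 = 2: row 6 has {3,8,9}; col 7 has {1,3,4,5,6,7,8,9}; region has {3,4,8,9} → only 2 remains.
r1c6 = 4: row 1 has {1,5,6,8}; col 6 has {2,3,8,9}; region has {1,2,3,5,6,7,8,9} → only 4 remains.
r6c3 = 4: in row 6, 4 can only go here (every other open cell in that row sees a 4).
r7c1 = 4: in row 7, 4 can only go here (every other open cell in that row sees a 4).
r9c4 = 8: in row 9, 8 can only go here (every other open cell in that row sees an 8).
r8c3 = 9: in region G, 9 can only go here (every other open cell in that region sees a 9).
r1c3 = 3: row 1 has {1,4,5,6,8}; col 3 has {2,4,6,7,8,9}; region has {1,4,5,6,8} → only 3 remains.
r9c3 = 5: row 9 has {1,3,4,7,8}; col 3 has {2,3,4,6,7,8,9}; region has {3,4,7,8} → only 5 remains.
r9c6 = 6: row 9 has {1,3,4,5,7,8}; col 6 has {2,3,4,8,9}; region has {3,4,5,7,8} → only 6 remains.
r9c8 = 2: row 9 has {1,3,4,5,6,7,8}; col 8 has {3,4,7,8}; region has {1,3,4,6,7,8,9} → only 2 remains.
r4c3 = 1: row 4 has {3,4,8}; col 3 has {2,3,4,5,6,7,8,9}; region has {4,8} → only 1 remains.
r7c8 = 5: row 7 has {3,4,6,8,9}; col 8 has {2,3,4,7,8}; region has {1,2,3,4,6,7,8,9} → only 5 remains.
r9c1 = 9: row 9 has {1,2,3,4,5,6,7,8}; col 1 has {4,5,8}; region has {3,4,5,6,7,8} → only 9 remains.
r5c8 = 9: in row 5, 9 can only go here (every other open cell in that row sees a 9).
r4c8 = 6: row 4 has {1,3,4,8}; col 8 has {2,3,4,5,7,8,9}; region has {2,3,4,5,7,8,9} → only 6 remains.
r6c8 = 1: row 6 has {2,3,4,8,9}; col 8 has {2,3,4,5,6,7,8,9}; region has {2,3,4,5,6,7,8,9} → only 1 remains.
r6c4 = 7: row 6 has {1,2,3,4,8,9}; col 4 has {4,5,6,8}; region has {4,5,6,8,9} → only 7 remains.
r7c2 = 2: row 7 has {3,4,5,6,8,9}; col 2 has {1,4,8,9}; region has {4,5,6,7,8,9} → only 2 remains.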